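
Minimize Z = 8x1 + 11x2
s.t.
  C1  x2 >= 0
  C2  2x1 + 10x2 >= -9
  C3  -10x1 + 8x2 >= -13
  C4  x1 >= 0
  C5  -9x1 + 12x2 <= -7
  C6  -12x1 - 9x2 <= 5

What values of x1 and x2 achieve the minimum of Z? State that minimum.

x1 = 7/9, x2 = 0, minimum Z = 56/9

The binding constraints are x2 = 0 and -9x1 + 12x2 = -7.
Solving simultaneously gives x1 = 7/9, x2 = 0.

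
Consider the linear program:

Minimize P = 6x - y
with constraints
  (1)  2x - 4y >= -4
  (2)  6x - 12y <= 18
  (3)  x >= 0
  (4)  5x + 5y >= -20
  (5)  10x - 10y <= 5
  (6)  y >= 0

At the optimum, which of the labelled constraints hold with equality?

(1) and (3)

Vertices and P = 6x - y:
  (0, 1) → P = -1
  (3, 5/2) → P = 31/2
  (0, 0) → P = 0
  (1/2, 0) → P = 3

The minimum is at (0, 1). Substituting into each constraint, equality holds for (1) and (3); the remaining constraints have slack.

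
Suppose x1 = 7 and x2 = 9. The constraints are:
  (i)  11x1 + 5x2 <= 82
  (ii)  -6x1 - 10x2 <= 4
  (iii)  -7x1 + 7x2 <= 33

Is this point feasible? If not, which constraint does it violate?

Constraint (i): 11x1 + 5x2 = 122, which is not ≤ 82. All other constraints are satisfied.

not feasible — violates (i)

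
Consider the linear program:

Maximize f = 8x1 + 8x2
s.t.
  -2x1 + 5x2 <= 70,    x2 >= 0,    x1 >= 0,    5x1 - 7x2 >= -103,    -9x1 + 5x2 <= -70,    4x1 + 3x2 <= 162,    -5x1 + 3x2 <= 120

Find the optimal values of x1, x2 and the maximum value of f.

Extreme points and f = 8x1 + 8x2:
  (20, 22) → f = 336
  (300/13, 302/13) → f = 4816/13
  (70/9, 0) → f = 560/9
  (81/2, 0) → f = 324

The optimum lies where -2x1 + 5x2 = 70 and 4x1 + 3x2 = 162.
Solving simultaneously gives x1 = 300/13, x2 = 302/13.

x1 = 300/13, x2 = 302/13, maximum f = 4816/13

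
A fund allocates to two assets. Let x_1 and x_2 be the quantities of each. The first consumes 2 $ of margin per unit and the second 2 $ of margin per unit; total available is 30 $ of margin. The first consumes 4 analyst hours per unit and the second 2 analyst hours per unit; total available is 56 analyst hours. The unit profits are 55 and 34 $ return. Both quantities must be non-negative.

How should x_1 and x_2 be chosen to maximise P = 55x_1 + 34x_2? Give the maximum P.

x_1 = 13, x_2 = 2, maximum P = 783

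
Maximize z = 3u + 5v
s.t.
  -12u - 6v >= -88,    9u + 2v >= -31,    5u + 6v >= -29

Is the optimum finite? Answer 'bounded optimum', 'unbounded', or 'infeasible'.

Corner points and z = 3u + 5v:
  (-181/15, 194/5) → z = 789/5
  (117/7, -394/21) → z = -131/3
  (-32/11, -53/22) → z = -457/22
The feasible region has finitely many vertices and no improving ray; the maximum is 789/5 at (-181/15, 194/5).

bounded optimum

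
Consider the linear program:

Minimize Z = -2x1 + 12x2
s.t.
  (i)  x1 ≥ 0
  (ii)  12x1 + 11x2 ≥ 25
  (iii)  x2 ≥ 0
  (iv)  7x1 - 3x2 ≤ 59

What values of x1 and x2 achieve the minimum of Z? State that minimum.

Corner points and Z = -2x1 + 12x2:
  (0, 25/11) → Z = 300/11
  (25/12, 0) → Z = -25/6
  (59/7, 0) → Z = -118/7
The feasible region is unbounded (it extends along (0, 1), (3, 7)), but Z strictly increases along every unbounded feasible direction, so there is no improving ray and the minimum is attained at a vertex.

x1 = 59/7, x2 = 0, minimum Z = -118/7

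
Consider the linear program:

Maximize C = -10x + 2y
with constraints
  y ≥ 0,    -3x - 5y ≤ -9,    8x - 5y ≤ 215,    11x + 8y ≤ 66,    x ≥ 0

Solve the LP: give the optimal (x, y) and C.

x = 0, y = 33/4, maximum C = 33/2

Feasible corners and C = -10x + 2y:
  (3, 0) → C = -30
  (6, 0) → C = -60
  (0, 9/5) → C = 18/5
  (0, 33/4) → C = 33/2

The optimum lies where 11x + 8y = 66 and x = 0.
Solving simultaneously gives x = 0, y = 33/4.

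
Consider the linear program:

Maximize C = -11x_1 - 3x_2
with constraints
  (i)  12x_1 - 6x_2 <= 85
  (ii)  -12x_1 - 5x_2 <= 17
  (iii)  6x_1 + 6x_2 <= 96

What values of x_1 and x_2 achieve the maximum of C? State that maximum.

x_1 = -97/7, x_2 = 209/7, maximum C = 440/7

Feasible corners and C = -11x_1 - 3x_2:
  (323/132, -102/11) → C = 119/132
  (181/18, 107/18) → C = -1156/9
  (-97/7, 209/7) → C = 440/7

At the optimal vertex, -12x_1 - 5x_2 = 17 and 6x_1 + 6x_2 = 96.
Solving simultaneously gives x_1 = -97/7, x_2 = 209/7.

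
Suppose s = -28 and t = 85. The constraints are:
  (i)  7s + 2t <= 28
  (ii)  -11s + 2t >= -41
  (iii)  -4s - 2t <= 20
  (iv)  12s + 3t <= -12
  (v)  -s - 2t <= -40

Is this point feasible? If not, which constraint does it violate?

feasible

(i): -26 ≤ 28 ✓
(ii): 478 ≥ -41 ✓
(iii): -58 ≤ 20 ✓
(iv): -81 ≤ -12 ✓
(v): -142 ≤ -40 ✓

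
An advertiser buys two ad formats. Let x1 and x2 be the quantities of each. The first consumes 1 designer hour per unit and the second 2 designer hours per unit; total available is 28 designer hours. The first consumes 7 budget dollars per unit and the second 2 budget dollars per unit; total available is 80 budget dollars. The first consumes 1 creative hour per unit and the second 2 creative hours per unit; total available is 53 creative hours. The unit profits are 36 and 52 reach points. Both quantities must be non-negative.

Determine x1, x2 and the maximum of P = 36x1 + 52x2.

x1 = 26/3, x2 = 29/3, maximum P = 2444/3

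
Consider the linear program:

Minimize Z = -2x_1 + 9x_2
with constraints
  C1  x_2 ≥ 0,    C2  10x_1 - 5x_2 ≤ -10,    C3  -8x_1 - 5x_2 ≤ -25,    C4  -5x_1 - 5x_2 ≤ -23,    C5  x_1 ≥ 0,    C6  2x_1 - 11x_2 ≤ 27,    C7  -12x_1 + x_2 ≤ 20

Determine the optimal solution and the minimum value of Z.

x_1 = 13/15, x_2 = 56/15, minimum Z = 478/15

Extreme points and Z = -2x_1 + 9x_2:
  (13/15, 56/15) → Z = 478/15
  (2/3, 59/15) → Z = 511/15
  (0, 5) → Z = 45
  (0, 20) → Z = 180
The feasible region is unbounded (it extends along (1, 12), (1, 2)), but Z strictly increases along every unbounded feasible direction, so there is no improving ray and the minimum is attained at a vertex.

The optimum lies where 10x_1 - 5x_2 = -10 and -5x_1 - 5x_2 = -23.
Solving simultaneously gives x_1 = 13/15, x_2 = 56/15.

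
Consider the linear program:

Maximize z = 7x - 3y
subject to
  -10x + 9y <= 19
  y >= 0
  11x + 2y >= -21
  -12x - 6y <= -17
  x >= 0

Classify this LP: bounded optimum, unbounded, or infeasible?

unbounded

From the feasible point (13/56, 199/84), moving in the direction (9, 10) keeps every constraint satisfied while z increases without bound.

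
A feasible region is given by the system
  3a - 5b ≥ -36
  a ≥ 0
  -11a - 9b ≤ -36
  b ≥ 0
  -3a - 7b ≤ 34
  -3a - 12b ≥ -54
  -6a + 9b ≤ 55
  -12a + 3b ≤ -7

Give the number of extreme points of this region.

4

Pairwise boundary intersections that survive every other constraint:
  (36/11, 0)
  (57/47, 355/141)
  (18, 0)
  (82/51, 209/51)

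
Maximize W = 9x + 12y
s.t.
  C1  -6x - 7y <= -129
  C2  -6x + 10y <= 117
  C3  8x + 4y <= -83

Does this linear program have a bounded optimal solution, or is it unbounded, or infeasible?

The boundaries -6x - 7y = -129 and -6x + 10y = 117 meet at (157/34, 246/17), but that point violates 8x + 4y ≤ -83. Every candidate vertex is excluded by some other constraint, so the feasible region is empty.

infeasible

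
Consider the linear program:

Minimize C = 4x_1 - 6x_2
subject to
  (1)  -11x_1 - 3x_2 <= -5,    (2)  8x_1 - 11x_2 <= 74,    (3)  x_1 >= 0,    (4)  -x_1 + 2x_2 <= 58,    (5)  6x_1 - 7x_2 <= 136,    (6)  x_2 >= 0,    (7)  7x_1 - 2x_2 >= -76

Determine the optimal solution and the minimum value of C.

The binding constraints are x_1 = 0 and -x_1 + 2x_2 = 58.
Solving simultaneously gives x_1 = 0, x_2 = 29.

x_1 = 0, x_2 = 29, minimum C = -174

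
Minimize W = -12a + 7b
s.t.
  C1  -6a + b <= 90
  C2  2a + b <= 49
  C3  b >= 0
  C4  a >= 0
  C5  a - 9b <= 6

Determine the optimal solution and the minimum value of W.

Feasible corners and W = -12a + 7b:
  (0, 49) → W = 343
  (447/19, 37/19) → W = -5105/19
  (0, 0) → W = 0
  (6, 0) → W = -72

At the optimal vertex, 2a + b = 49 and a - 9b = 6.
Solving simultaneously gives a = 447/19, b = 37/19.

a = 447/19, b = 37/19, minimum W = -5105/19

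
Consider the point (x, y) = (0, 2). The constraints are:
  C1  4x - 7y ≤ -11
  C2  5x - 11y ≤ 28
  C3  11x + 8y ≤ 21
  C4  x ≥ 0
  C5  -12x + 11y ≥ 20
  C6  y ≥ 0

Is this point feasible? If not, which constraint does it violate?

feasible

C1: -14 ≤ -11 ✓
C2: -22 ≤ 28 ✓
C3: 16 ≤ 21 ✓
C4: 0 ≥ 0 ✓
C5: 22 ≥ 20 ✓
C6: 2 ≥ 0 ✓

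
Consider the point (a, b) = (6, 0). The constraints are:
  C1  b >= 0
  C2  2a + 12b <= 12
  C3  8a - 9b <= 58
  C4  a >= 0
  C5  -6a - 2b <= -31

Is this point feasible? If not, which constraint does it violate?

feasible

C1: 0 ≥ 0 ✓
C2: 12 ≤ 12 ✓
C3: 48 ≤ 58 ✓
C4: 6 ≥ 0 ✓
C5: -36 ≤ -31 ✓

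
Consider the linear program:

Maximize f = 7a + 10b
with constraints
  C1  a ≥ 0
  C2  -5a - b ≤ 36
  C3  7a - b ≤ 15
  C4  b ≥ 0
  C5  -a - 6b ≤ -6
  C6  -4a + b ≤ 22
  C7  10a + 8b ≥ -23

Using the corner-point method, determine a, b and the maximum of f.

a = 37/3, b = 214/3, maximum f = 2399/3

Extreme points and f = 7a + 10b:
  (0, 1) → f = 10
  (0, 22) → f = 220
  (96/43, 27/43) → f = 942/43
  (37/3, 214/3) → f = 2399/3

At the optimal vertex, 7a - b = 15 and -4a + b = 22.
Solving simultaneously gives a = 37/3, b = 214/3.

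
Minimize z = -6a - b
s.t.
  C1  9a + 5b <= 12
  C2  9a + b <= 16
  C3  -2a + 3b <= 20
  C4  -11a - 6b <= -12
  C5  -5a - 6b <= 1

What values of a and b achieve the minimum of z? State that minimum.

a = 17/9, b = -1, minimum z = -31/3

Extreme points and z = -6a - b:
  (17/9, -1) → z = -31/3
  (-64/37, 204/37) → z = 180/37
  (84/43, -68/43) → z = -436/43
  (-28/15, 244/45) → z = 52/9

The optimum lies where 9a + 5b = 12 and 9a + b = 16.
Solving simultaneously gives a = 17/9, b = -1.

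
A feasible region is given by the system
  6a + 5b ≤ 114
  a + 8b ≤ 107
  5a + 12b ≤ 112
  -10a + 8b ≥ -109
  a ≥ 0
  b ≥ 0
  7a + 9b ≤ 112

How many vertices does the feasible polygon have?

5

The feasible vertices (each the meet of two boundaries and inside every other half-plane) are:
  (0, 28/3)
  (112/13, 224/39)
  (109/10, 0)
  (1877/146, 357/146)
  (0, 0)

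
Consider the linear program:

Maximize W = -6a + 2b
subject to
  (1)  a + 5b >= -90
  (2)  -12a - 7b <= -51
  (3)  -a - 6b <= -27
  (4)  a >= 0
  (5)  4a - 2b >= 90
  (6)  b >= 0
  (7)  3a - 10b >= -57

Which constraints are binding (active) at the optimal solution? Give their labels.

Corner points and W = -6a + 2b:
  (297/13, 9/13) → W = -1764/13
  (27, 0) → W = -162
  (507/17, 249/17) → W = -2544/17
The feasible region is unbounded (it extends along (10, 3), (1, 0)), but W strictly decreases along every unbounded feasible direction, so there is no improving ray and the maximum is attained at a vertex.

The maximum is at (297/13, 9/13). Substituting into each constraint, equality holds for (3) and (5); the remaining constraints have slack.

(3) and (5)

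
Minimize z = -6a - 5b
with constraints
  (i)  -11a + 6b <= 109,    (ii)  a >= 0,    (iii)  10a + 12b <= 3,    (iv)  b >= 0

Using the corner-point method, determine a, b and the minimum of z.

Corner points and z = -6a - 5b:
  (0, 1/4) → z = -5/4
  (0, 0) → z = 0
  (3/10, 0) → z = -9/5

The binding constraints are 10a + 12b = 3 and b = 0.
Solving simultaneously gives a = 3/10, b = 0.

a = 3/10, b = 0, minimum z = -9/5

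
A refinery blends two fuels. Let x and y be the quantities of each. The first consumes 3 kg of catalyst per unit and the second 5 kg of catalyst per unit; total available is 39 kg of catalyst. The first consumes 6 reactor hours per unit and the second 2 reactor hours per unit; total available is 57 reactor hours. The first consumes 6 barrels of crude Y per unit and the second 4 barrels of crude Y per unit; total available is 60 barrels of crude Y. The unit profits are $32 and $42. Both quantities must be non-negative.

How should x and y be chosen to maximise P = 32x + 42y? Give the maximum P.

x = 8, y = 3, maximum P = 382

The optimum lies where 3x + 5y = 39 and 6x + 4y = 60.
Solving simultaneously gives x = 8, y = 3.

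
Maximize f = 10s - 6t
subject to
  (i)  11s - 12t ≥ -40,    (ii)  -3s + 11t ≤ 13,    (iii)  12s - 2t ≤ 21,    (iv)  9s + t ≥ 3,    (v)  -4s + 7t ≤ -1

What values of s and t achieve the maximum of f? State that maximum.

Feasible corners and f = 10s - 6t:
  (9/10, -51/10) → f = 198/5
  (145/76, 18/19) → f = 509/38
  (22/67, 3/67) → f = 202/67

The optimum lies where 12s - 2t = 21 and 9s + t = 3.
Solving simultaneously gives s = 9/10, t = -51/10.

s = 9/10, t = -51/10, maximum f = 198/5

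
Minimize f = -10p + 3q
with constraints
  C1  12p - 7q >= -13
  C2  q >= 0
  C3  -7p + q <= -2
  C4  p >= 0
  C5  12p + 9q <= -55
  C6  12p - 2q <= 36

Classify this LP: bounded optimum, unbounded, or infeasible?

The boundaries 12p - 7q = -13 and -7p + q = -2 meet at (27/37, 115/37), but that point violates 12p + 9q ≤ -55. Every candidate vertex is excluded by some other constraint, so the feasible region is empty.

infeasible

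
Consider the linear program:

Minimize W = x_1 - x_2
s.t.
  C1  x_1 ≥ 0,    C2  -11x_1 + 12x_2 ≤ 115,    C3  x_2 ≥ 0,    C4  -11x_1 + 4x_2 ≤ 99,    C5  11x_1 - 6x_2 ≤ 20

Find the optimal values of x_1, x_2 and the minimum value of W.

x_1 = 0, x_2 = 115/12, minimum W = -115/12

Corner points and W = x_1 - x_2:
  (0, 115/12) → W = -115/12
  (0, 0) → W = 0
  (155/11, 45/2) → W = -185/22
  (20/11, 0) → W = 20/11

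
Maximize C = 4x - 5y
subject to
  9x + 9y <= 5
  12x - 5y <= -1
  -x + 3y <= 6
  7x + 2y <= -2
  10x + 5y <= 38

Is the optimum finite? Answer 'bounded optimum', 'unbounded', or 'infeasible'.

From the feasible point (-13/12, 59/36), moving in the direction (-5, -12) keeps every constraint satisfied while C increases without bound.

unbounded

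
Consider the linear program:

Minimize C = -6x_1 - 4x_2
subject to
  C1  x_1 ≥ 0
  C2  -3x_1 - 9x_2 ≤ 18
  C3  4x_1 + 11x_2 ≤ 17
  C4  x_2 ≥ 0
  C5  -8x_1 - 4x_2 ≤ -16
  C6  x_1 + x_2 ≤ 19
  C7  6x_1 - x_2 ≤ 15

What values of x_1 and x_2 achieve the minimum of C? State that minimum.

x_1 = 13/5, x_2 = 3/5, minimum C = -18

Feasible corners and C = -6x_1 - 4x_2:
  (3/2, 1) → C = -13
  (13/5, 3/5) → C = -18
  (2, 0) → C = -12
  (5/2, 0) → C = -15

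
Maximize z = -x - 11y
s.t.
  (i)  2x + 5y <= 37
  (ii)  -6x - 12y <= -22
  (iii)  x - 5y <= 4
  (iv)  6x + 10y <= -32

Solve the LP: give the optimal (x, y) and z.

Vertices and z = -x - 11y:
  (-167/3, 89/3) → z = -812/3
  (-53, 143/5) → z = -1308/5
  (-151/3, 27) → z = -740/3

x = -151/3, y = 27, maximum z = -740/3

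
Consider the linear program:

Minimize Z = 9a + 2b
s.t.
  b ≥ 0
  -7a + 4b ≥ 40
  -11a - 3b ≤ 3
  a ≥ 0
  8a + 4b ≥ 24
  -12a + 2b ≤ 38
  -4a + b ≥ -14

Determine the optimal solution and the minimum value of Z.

a = 0, b = 10, minimum Z = 20

Vertices and Z = 9a + 2b:
  (0, 10) → Z = 20
  (32/3, 86/3) → Z = 460/3
  (0, 19) → Z = 38
The feasible region is unbounded (it extends along (1, 4), (1, 6)), but Z strictly increases along every unbounded feasible direction, so there is no improving ray and the minimum is attained at a vertex.

At the optimal vertex, -7a + 4b = 40 and a = 0.
Solving simultaneously gives a = 0, b = 10.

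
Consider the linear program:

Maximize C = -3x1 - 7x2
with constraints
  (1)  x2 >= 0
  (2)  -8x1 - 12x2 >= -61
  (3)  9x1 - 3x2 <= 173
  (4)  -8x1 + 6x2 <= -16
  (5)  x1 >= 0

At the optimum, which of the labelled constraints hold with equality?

(1) and (4)

Feasible corners and C = -3x1 - 7x2:
  (61/8, 0) → C = -183/8
  (2, 0) → C = -6
  (31/8, 5/2) → C = -233/8

The maximum is at (2, 0). Substituting into each constraint, equality holds for (1) and (4); the remaining constraints have slack.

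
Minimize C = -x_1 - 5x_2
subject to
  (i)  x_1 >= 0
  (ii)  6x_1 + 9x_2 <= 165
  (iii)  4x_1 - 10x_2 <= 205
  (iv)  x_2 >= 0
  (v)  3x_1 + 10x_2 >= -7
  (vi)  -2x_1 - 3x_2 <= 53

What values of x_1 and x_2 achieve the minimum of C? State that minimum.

Feasible corners and C = -x_1 - 5x_2:
  (0, 55/3) → C = -275/3
  (0, 0) → C = 0
  (55/2, 0) → C = -55/2

x_1 = 0, x_2 = 55/3, minimum C = -275/3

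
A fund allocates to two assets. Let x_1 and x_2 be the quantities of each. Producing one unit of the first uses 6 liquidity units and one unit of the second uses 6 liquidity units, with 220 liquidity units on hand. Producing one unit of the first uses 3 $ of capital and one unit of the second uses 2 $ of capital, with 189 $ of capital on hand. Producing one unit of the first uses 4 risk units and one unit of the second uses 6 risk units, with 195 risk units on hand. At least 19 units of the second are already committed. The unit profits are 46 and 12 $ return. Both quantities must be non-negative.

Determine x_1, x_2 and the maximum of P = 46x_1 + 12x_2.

Corner points and P = 46x_1 + 12x_2:
  (0, 65/2) → P = 390
  (0, 19) → P = 228
  (25/2, 145/6) → P = 865
  (53/3, 19) → P = 3122/3

x_1 = 53/3, x_2 = 19, maximum P = 3122/3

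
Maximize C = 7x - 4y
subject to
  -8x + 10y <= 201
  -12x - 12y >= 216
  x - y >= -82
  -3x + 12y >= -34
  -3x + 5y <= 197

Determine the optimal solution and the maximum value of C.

Feasible corners and C = 7x - 4y:
  (-127/6, 19/6) → C = -965/6
  (-1376/33, -875/66) → C = -7882/33
  (-182/15, -88/15) → C = -922/15

The optimum lies where -12x - 12y = 216 and -3x + 12y = -34.
Solving simultaneously gives x = -182/15, y = -88/15.

x = -182/15, y = -88/15, maximum C = -922/15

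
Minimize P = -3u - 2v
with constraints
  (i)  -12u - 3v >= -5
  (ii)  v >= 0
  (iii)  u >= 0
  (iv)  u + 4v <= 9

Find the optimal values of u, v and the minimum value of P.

Extreme points and P = -3u - 2v:
  (5/12, 0) → P = -5/4
  (0, 5/3) → P = -10/3
  (0, 0) → P = 0

u = 0, v = 5/3, minimum P = -10/3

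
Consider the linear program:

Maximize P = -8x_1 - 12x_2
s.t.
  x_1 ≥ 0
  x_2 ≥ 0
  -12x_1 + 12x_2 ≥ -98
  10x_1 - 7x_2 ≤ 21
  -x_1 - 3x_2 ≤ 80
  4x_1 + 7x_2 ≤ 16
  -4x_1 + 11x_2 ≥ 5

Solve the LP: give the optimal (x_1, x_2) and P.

Vertices and P = -8x_1 - 12x_2:
  (0, 16/7) → P = -192/7
  (0, 5/11) → P = -60/11
  (47/24, 7/6) → P = -89/3

At the optimal vertex, x_1 = 0 and -4x_1 + 11x_2 = 5.
Solving simultaneously gives x_1 = 0, x_2 = 5/11.

x_1 = 0, x_2 = 5/11, maximum P = -60/11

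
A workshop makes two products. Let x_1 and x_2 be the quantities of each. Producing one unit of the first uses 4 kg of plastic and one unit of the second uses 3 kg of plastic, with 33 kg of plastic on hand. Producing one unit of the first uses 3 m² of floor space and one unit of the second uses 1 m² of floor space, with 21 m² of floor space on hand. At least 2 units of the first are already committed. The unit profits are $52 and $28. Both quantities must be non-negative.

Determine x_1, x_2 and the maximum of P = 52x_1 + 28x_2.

Feasible corners and P = 52x_1 + 28x_2:
  (7, 0) → P = 364
  (2, 0) → P = 104
  (6, 3) → P = 396
  (2, 25/3) → P = 1012/3

x_1 = 6, x_2 = 3, maximum P = 396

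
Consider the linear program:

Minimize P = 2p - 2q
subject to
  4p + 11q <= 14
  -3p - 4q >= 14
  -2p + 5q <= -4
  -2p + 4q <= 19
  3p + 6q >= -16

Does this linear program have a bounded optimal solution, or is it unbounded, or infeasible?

infeasible

The boundaries 4p + 11q = 14 and -2p + 5q = -4 meet at (19/7, 2/7), but that point violates -3p - 4q ≥ 14. Every candidate vertex is excluded by some other constraint, so the feasible region is empty.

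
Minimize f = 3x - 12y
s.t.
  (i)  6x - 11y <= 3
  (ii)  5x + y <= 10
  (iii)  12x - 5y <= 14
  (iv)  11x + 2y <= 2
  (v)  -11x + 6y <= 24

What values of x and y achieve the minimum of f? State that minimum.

x = -9/22, y = 13/4, minimum f = -885/22

Extreme points and f = 3x - 12y:
  (4/19, -3/19) → f = 48/19
  (-282/85, -177/85) → f = 1278/85
  (-9/22, 13/4) → f = -885/22

The optimum lies where 11x + 2y = 2 and -11x + 6y = 24.
Solving simultaneously gives x = -9/22, y = 13/4.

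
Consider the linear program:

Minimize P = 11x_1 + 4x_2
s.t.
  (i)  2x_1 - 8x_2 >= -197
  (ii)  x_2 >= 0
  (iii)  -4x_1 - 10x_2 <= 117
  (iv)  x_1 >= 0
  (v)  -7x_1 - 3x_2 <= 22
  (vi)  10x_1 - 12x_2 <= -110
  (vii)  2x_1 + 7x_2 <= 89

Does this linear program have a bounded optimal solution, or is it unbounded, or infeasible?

bounded optimum

Extreme points and P = 11x_1 + 4x_2:
  (0, 55/6) → P = 110/3
  (0, 89/7) → P = 356/7
  (149/47, 555/47) → P = 3859/47
The feasible region has finitely many vertices and no improving ray; the minimum is 110/3 at (0, 55/6).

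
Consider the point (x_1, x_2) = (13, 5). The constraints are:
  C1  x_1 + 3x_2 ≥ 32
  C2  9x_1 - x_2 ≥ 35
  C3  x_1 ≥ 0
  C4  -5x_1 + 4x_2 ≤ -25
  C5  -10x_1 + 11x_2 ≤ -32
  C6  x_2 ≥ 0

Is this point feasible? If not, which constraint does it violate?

not feasible — violates C1

Constraint C1: x_1 + 3x_2 = 28, which is not ≥ 32. All other constraints are satisfied.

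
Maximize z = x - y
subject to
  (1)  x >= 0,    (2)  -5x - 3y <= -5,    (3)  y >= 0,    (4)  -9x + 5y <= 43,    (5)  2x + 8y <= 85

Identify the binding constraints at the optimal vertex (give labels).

(3) and (5)

Feasible corners and z = x - y:
  (0, 5/3) → z = -5/3
  (0, 43/5) → z = -43/5
  (1, 0) → z = 1
  (85/2, 0) → z = 85/2
  (81/82, 851/82) → z = -385/41

The maximum is at (85/2, 0). Substituting into each constraint, equality holds for (3) and (5); the remaining constraints have slack.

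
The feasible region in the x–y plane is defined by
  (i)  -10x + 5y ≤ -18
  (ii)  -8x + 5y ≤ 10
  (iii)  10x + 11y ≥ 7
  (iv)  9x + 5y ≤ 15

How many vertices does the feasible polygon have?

3

Intersecting each pair of boundary lines and keeping only the points that satisfy every inequality leaves:
  (233/160, -11/16)
  (33/19, -12/95)
  (130/49, -87/49)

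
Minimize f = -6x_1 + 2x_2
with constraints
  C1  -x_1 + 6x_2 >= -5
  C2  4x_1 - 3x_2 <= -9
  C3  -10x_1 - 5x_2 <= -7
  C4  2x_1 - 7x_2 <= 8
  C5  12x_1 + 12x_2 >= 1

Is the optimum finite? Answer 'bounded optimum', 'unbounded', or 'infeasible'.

unbounded

From the feasible point (-12/25, 59/25), moving in the direction (3, 4) keeps every constraint satisfied while f decreases without bound.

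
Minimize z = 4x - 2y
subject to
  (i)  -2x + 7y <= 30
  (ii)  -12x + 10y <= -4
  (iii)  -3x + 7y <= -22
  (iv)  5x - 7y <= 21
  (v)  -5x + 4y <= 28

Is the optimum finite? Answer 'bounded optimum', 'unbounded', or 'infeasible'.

bounded optimum

Corner points and z = 4x - 2y:
  (-32/9, -14/3) → z = -44/9
  (-91/17, -116/17) → z = -132/17
  (-1/2, -47/14) → z = 33/7
The feasible region has finitely many vertices and no improving ray; the minimum is -132/17 at (-91/17, -116/17).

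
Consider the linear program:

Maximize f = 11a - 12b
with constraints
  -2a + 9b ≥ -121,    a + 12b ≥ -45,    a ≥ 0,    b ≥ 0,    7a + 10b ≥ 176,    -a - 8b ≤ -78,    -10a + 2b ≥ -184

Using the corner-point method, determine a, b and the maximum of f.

a = 814/41, b = 298/41, maximum f = 5378/41

Corner points and f = 11a - 12b:
  (0, 88/5) → f = -1056/5
  (314/23, 185/23) → f = 1234/23
  (814/41, 298/41) → f = 5378/41
The feasible region is unbounded (it extends along (0, 1), (1, 5)), but f strictly decreases along every unbounded feasible direction, so there is no improving ray and the maximum is attained at a vertex.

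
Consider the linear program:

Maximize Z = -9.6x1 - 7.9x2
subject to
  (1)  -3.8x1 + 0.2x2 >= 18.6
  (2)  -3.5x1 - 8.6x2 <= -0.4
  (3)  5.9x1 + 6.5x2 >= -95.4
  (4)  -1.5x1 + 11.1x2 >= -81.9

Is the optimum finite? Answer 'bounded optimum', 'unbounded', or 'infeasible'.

From the feasible point (-7994/1669, 3331/1669), moving in the direction (-6.5, 5.9) keeps every constraint satisfied while Z increases without bound.

unbounded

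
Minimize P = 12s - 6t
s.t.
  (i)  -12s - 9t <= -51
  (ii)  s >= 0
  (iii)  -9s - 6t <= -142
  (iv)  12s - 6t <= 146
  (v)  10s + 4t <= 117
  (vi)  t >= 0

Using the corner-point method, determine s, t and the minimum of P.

s = 0, t = 117/4, minimum P = -351/2

Feasible corners and P = 12s - 6t:
  (0, 71/3) → P = -142
  (0, 117/4) → P = -351/2
  (67/12, 367/24) → P = -99/4

At the optimal vertex, s = 0 and 10s + 4t = 117.
Solving simultaneously gives s = 0, t = 117/4.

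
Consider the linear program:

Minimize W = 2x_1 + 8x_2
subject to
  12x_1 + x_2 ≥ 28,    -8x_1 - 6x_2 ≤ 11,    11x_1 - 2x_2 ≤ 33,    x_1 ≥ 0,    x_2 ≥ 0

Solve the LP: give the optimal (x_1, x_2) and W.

Corner points and W = 2x_1 + 8x_2:
  (0, 28) → W = 224
  (7/3, 0) → W = 14/3
  (3, 0) → W = 6
The feasible region is unbounded (it extends along (0, 1), (2, 11)), but W strictly increases along every unbounded feasible direction, so there is no improving ray and the minimum is attained at a vertex.

At the optimal vertex, 12x_1 + x_2 = 28 and x_2 = 0.
Solving simultaneously gives x_1 = 7/3, x_2 = 0.

x_1 = 7/3, x_2 = 0, minimum W = 14/3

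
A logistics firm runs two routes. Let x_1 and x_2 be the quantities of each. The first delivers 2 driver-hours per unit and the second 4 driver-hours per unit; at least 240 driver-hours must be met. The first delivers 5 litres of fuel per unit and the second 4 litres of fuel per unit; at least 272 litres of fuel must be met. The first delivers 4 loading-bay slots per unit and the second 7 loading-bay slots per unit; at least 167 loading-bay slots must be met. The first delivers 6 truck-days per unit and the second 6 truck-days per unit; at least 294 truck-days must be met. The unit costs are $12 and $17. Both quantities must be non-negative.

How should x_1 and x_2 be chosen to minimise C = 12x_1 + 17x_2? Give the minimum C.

x_1 = 32/3, x_2 = 164/3, minimum C = 3172/3

Vertices and C = 12x_1 + 17x_2:
  (0, 68) → C = 1156
  (120, 0) → C = 1440
  (32/3, 164/3) → C = 3172/3
The feasible region is unbounded (it extends along (0, 1), (1, 0)), but C strictly increases along every unbounded feasible direction, so there is no improving ray and the minimum is attained at a vertex.

At the optimal vertex, 2x_1 + 4x_2 = 240 and 5x_1 + 4x_2 = 272.
Solving simultaneously gives x_1 = 32/3, x_2 = 164/3.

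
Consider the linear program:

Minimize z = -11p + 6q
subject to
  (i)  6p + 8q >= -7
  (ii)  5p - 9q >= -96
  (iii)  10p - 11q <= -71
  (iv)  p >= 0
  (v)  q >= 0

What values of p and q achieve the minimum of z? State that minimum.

p = 417/35, q = 121/7, minimum z = -957/35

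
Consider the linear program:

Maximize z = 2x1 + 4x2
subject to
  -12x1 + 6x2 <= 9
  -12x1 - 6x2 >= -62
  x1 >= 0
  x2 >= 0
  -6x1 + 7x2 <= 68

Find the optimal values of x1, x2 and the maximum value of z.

Vertices and z = 2x1 + 4x2:
  (53/24, 71/12) → z = 337/12
  (0, 3/2) → z = 6
  (31/6, 0) → z = 31/3
  (0, 0) → z = 0

The binding constraints are -12x1 + 6x2 = 9 and -12x1 - 6x2 = -62.
Solving simultaneously gives x1 = 53/24, x2 = 71/12.

x1 = 53/24, x2 = 71/12, maximum z = 337/12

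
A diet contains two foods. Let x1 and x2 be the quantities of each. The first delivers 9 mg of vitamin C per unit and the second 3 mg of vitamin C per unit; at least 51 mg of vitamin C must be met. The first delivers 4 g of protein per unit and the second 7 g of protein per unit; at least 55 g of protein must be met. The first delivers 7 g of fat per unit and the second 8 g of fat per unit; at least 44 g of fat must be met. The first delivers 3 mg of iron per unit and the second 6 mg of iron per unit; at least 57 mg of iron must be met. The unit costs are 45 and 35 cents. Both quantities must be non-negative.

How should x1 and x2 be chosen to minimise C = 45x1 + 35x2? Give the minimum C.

Vertices and C = 45x1 + 35x2:
  (0, 17) → C = 595
  (19, 0) → C = 855
  (3, 8) → C = 415
The feasible region is unbounded (it extends along (0, 1), (1, 0)), but C strictly increases along every unbounded feasible direction, so there is no improving ray and the minimum is attained at a vertex.

x1 = 3, x2 = 8, minimum C = 415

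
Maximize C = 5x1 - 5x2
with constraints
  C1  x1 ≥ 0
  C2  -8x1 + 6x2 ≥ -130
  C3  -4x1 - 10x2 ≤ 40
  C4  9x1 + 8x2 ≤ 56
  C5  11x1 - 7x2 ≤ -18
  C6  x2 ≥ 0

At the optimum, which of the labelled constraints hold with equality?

Extreme points and C = 5x1 - 5x2:
  (0, 7) → C = -35
  (0, 18/7) → C = -90/7
  (248/151, 778/151) → C = -2650/151

The maximum is at (0, 18/7). Substituting into each constraint, equality holds for C1 and C5; the remaining constraints have slack.

C1 and C5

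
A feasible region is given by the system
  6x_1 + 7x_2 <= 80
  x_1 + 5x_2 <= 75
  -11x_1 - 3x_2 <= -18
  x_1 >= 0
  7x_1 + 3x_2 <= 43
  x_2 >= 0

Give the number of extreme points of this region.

Pairwise boundary intersections that survive every other constraint:
  (0, 80/7)
  (61/31, 302/31)
  (0, 6)
  (18/11, 0)
  (43/7, 0)

5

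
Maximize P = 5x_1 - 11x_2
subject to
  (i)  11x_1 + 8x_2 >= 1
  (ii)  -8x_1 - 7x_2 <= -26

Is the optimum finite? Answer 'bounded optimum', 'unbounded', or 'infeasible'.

From the feasible point (-201/13, 278/13), moving in the direction (7, -8) keeps every constraint satisfied while P increases without bound.

unbounded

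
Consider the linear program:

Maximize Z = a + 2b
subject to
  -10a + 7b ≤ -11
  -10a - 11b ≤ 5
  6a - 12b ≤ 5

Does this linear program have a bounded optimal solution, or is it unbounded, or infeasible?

From the feasible point (97/78, 8/39), moving in the direction (7, 10) keeps every constraint satisfied while Z increases without bound.

unbounded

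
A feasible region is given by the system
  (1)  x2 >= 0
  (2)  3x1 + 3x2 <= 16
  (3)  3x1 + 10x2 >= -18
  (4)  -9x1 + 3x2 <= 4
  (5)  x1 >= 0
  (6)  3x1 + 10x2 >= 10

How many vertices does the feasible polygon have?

Pairwise boundary intersections that survive every other constraint:
  (16/3, 0)
  (10/3, 0)
  (1, 13/3)
  (0, 4/3)
  (0, 1)

5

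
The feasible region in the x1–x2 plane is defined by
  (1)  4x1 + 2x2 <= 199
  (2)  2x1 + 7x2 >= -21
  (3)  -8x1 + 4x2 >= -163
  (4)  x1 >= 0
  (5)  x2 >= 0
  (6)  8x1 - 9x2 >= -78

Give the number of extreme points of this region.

Intersecting each pair of boundary lines and keeping only the points that satisfy every inequality leaves:
  (561/16, 235/8)
  (1635/52, 476/13)
  (163/8, 0)
  (0, 0)
  (0, 26/3)

5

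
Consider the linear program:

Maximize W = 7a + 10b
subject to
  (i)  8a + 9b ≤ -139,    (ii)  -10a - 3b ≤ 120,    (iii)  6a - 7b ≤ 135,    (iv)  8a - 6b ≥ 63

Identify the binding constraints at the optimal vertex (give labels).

Corner points and W = 7a + 10b:
  (11/5, -87/5) → W = -793/5
  (-89/40, -202/15) → W = -18029/120
  (-435/88, -1035/44) → W = -23745/88
  (-177/28, -265/14) → W = -6539/28

The maximum is at (-89/40, -202/15). Substituting into each constraint, equality holds for (i) and (iv); the remaining constraints have slack.

(i) and (iv)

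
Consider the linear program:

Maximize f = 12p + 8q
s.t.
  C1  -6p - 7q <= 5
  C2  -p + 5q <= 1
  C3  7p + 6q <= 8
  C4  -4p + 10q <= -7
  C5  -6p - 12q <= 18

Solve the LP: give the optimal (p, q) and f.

p = 17/4, q = -29/8, maximum f = 22

Corner points and f = 12p + 8q:
  (-1/88, -31/44) → f = -127/22
  (11/5, -13/5) → f = 28/5
  (61/47, -17/94) → f = 664/47
  (17/4, -29/8) → f = 22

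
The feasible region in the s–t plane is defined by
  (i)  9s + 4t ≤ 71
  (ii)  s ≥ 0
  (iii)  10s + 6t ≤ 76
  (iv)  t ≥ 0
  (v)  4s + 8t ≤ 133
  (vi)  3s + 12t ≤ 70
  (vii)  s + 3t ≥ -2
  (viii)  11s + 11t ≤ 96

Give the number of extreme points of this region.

5

Pairwise boundary intersections that survive every other constraint:
  (0, 0)
  (0, 35/6)
  (38/5, 0)
  (65/11, 31/11)
  (382/99, 482/99)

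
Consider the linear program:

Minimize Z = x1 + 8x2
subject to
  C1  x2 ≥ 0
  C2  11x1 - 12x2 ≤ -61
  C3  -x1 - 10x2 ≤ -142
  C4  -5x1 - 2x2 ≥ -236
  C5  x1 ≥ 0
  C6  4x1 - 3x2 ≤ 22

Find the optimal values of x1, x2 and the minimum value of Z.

Extreme points and Z = x1 + 8x2:
  (547/61, 1623/122) → Z = 7039/61
  (149/5, 162/5) → Z = 289
  (0, 71/5) → Z = 568/5
  (0, 118) → Z = 944
  (752/23, 834/23) → Z = 7424/23

At the optimal vertex, -x1 - 10x2 = -142 and x1 = 0.
Solving simultaneously gives x1 = 0, x2 = 71/5.

x1 = 0, x2 = 71/5, minimum Z = 568/5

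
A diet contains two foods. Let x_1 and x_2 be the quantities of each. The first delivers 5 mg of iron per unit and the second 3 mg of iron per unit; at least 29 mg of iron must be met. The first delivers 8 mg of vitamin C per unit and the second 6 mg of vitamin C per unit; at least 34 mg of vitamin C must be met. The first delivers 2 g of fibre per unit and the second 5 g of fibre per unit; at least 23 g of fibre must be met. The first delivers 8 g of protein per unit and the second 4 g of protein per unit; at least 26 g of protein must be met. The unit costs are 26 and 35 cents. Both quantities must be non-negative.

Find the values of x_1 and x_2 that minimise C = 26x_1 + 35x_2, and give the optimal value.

The feasible region is unbounded (it extends along (0, 1), (1, 0)), but C strictly increases along every unbounded feasible direction, so there is no improving ray and the minimum is attained at a vertex.

The binding constraints are 5x_1 + 3x_2 = 29 and 2x_1 + 5x_2 = 23.
Solving simultaneously gives x_1 = 4, x_2 = 3.

x_1 = 4, x_2 = 3, minimum C = 209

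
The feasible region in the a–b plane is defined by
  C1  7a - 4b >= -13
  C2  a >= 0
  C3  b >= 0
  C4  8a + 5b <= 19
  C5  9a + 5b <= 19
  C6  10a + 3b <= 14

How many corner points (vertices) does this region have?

Intersecting each pair of boundary lines and keeping only the points that satisfy every inequality leaves:
  (0, 13/4)
  (11/71, 250/71)
  (0, 0)
  (7/5, 0)
  (13/23, 64/23)

5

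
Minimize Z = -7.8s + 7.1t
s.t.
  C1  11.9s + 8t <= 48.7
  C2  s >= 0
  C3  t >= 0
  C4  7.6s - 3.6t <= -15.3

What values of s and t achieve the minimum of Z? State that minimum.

s = 0, t = 4.25, minimum Z = 30.175

At the optimal vertex, s = 0 and 7.6s - 3.6t = -15.3.
Solving simultaneously gives s = 0, t = 17/4.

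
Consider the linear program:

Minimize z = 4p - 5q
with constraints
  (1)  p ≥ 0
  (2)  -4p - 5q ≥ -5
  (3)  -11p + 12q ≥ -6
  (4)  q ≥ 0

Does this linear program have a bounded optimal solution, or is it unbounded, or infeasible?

bounded optimum

Corner points and z = 4p - 5q:
  (0, 1) → z = -5
  (0, 0) → z = 0
  (90/103, 31/103) → z = 205/103
  (6/11, 0) → z = 24/11
The feasible region has finitely many vertices and no improving ray; the minimum is -5 at (0, 1).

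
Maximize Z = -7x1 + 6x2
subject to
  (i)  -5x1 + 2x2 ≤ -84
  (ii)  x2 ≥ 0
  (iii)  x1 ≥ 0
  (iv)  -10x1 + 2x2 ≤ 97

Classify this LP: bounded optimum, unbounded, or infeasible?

unbounded

From the feasible point (84/5, 0), moving in the direction (2, 5) keeps every constraint satisfied while Z increases without bound.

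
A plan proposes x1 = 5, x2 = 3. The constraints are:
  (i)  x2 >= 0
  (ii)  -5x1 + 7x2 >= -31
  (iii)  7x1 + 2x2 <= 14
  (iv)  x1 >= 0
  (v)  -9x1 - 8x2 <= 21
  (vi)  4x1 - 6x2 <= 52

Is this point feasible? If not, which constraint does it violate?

not feasible — violates (iii)

Constraint (iii): 7x1 + 2x2 = 41, which is not ≤ 14. All other constraints are satisfied.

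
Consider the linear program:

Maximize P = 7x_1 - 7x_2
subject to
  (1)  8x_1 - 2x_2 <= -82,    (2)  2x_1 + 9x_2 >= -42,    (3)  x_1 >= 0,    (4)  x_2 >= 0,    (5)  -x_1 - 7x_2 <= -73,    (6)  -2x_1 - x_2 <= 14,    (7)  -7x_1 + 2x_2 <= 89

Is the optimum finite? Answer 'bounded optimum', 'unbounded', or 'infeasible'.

bounded optimum

Extreme points and P = 7x_1 - 7x_2:
  (0, 41) → P = -287
  (7, 69) → P = -434
  (0, 89/2) → P = -623/2
The feasible region has finitely many vertices and no improving ray; the maximum is -287 at (0, 41).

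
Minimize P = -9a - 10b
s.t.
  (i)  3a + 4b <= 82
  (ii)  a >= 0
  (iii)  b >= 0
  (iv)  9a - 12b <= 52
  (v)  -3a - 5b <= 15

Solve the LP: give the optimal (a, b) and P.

a = 149/9, b = 97/12, minimum P = -1379/6

Feasible corners and P = -9a - 10b:
  (0, 41/2) → P = -205
  (149/9, 97/12) → P = -1379/6
  (0, 0) → P = 0
  (52/9, 0) → P = -52

At the optimal vertex, 3a + 4b = 82 and 9a - 12b = 52.
Solving simultaneously gives a = 149/9, b = 97/12.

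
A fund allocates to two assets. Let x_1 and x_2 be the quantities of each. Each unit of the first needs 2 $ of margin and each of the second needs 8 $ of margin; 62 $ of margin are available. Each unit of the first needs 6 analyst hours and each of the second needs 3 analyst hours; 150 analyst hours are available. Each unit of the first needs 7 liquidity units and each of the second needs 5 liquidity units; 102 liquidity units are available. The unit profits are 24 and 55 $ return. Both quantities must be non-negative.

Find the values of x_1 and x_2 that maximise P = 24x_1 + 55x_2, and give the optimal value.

x_1 = 11, x_2 = 5, maximum P = 539

Corner points and P = 24x_1 + 55x_2:
  (0, 0) → P = 0
  (0, 31/4) → P = 1705/4
  (102/7, 0) → P = 2448/7
  (11, 5) → P = 539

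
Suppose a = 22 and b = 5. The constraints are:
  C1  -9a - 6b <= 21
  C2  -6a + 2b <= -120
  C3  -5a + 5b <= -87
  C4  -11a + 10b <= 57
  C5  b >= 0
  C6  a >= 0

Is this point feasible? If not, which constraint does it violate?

not feasible — violates C3

Constraint C3: -5a + 5b = -85, which is not ≤ -87. All other constraints are satisfied.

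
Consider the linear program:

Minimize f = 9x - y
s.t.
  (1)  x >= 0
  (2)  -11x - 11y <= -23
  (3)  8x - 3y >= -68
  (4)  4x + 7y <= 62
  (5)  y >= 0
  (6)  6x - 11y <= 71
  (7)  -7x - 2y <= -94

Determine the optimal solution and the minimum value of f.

x = 534/41, y = 58/41, minimum f = 4748/41

Corner points and f = 9x - y:
  (1179/86, 44/43) → f = 10523/86
  (534/41, 58/41) → f = 4748/41
  (1176/89, 67/89) → f = 10517/89

The binding constraints are 4x + 7y = 62 and -7x - 2y = -94.
Solving simultaneously gives x = 534/41, y = 58/41.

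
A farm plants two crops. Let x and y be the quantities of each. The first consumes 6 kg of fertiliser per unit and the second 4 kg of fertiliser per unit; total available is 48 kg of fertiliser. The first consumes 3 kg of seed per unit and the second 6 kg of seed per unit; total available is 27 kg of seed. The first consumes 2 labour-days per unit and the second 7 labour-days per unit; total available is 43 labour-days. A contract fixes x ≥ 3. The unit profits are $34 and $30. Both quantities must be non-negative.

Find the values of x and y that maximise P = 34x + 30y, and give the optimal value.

Extreme points and P = 34x + 30y:
  (8, 0) → P = 272
  (3, 0) → P = 102
  (15/2, 3/4) → P = 555/2
  (3, 3) → P = 192

x = 15/2, y = 3/4, maximum P = 555/2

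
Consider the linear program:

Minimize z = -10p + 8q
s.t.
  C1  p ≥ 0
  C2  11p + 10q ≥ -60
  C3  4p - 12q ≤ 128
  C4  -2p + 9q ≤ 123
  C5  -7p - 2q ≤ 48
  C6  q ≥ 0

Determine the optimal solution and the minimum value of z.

Feasible corners and z = -10p + 8q:
  (0, 41/3) → z = 328/3
  (0, 0) → z = 0
  (219, 187/3) → z = -5074/3
  (32, 0) → z = -320

The binding constraints are 4p - 12q = 128 and -2p + 9q = 123.
Solving simultaneously gives p = 219, q = 187/3.

p = 219, q = 187/3, minimum z = -5074/3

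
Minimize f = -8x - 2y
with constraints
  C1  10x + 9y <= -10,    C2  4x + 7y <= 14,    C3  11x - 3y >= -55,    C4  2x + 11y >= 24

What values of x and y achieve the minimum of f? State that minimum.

The optimum lies where 10x + 9y = -10 and 2x + 11y = 24.
Solving simultaneously gives x = -163/46, y = 65/23.

x = -163/46, y = 65/23, minimum f = 522/23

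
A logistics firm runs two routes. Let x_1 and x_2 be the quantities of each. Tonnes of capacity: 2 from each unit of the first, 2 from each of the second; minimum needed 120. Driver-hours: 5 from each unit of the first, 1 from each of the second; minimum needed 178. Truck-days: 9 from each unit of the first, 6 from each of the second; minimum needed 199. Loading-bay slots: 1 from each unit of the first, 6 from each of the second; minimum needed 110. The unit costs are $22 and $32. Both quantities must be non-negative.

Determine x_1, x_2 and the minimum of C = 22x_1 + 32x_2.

Vertices and C = 22x_1 + 32x_2:
  (0, 178) → C = 5696
  (110, 0) → C = 2420
  (59/2, 61/2) → C = 1625
  (50, 10) → C = 1420
The feasible region is unbounded (it extends along (0, 1), (1, 0)), but C strictly increases along every unbounded feasible direction, so there is no improving ray and the minimum is attained at a vertex.

x_1 = 50, x_2 = 10, minimum C = 1420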